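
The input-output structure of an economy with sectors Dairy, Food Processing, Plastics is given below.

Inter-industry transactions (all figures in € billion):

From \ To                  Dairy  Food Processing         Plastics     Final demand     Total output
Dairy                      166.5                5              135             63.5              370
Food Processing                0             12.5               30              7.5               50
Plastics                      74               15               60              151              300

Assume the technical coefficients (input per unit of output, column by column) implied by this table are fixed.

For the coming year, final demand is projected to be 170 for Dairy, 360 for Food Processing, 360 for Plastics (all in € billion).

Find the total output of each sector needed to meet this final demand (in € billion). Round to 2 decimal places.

x_D = 1227.05, x_F = 611.48, x_P = 986.07

Technical coefficients a_ij = z_ij / X_j:
  a_DD = 166.5/370 = 0.45, a_FD = 0/370 = 0.00, a_PD = 74/370 = 0.20
  a_DF = 5/50 = 0.10, a_FF = 12.5/50 = 0.25, a_PF = 15/50 = 0.30
  a_DP = 135/300 = 0.45, a_FP = 30/300 = 0.10, a_PP = 60/300 = 0.20
I − A =
  [   0.55    -0.10    -0.45]
  [   0.00     0.75    -0.10]
  [  -0.20    -0.30     0.80]
Cofactors of I−A, C_ij = (−1)^(i+j)·(minor ij) (rows/columns in the sector order above):
  C_11 = (0.75)(0.80) − (-0.10)(-0.30) = 0.5700
  C_12 = −[(0.00)(0.80) − (-0.10)(-0.20)] = 0.0200
  C_13 = (0.00)(-0.30) − (0.75)(-0.20) = 0.1500
  C_21 = −[(-0.10)(0.80) − (-0.45)(-0.30)] = 0.2150
  C_22 = (0.55)(0.80) − (-0.45)(-0.20) = 0.3500
  C_23 = −[(0.55)(-0.30) − (-0.10)(-0.20)] = 0.1850
  C_31 = (-0.10)(-0.10) − (-0.45)(0.75) = 0.3475
  C_32 = −[(0.55)(-0.10) − (-0.45)(0.00)] = 0.0550
  C_33 = (0.55)(0.75) − (-0.10)(0.00) = 0.4125
det(I−A) = Σ_j (I−A)_1j·C_1j = (0.55)(0.5700) + (-0.10)(0.0200) + (-0.45)(0.1500) = 0.2440
adj(I−A) = Cᵀ =
  [ 0.5700   0.2150   0.3475]
  [ 0.0200   0.3500   0.0550]
  [ 0.1500   0.1850   0.4125]
(I − A)⁻¹ = adj(I−A) / det(I−A) ≈
  [   2.3361     0.8811     1.4242]
  [   0.0820     1.4344     0.2254]
  [   0.6148     0.7582     1.6906]
x = (I − A)⁻¹ d = adj(I−A)·d / det(I−A), with det(I−A) = 0.2440:
  x_D = (0.5700·170 + 0.2150·360 + 0.3475·360) / 0.2440 = 299.40 / 0.2440 ≈ 1227.05
  x_F = (0.0200·170 + 0.3500·360 + 0.0550·360) / 0.2440 = 149.20 / 0.2440 ≈ 611.48
  x_P = (0.1500·170 + 0.1850·360 + 0.4125·360) / 0.2440 = 240.60 / 0.2440 ≈ 986.07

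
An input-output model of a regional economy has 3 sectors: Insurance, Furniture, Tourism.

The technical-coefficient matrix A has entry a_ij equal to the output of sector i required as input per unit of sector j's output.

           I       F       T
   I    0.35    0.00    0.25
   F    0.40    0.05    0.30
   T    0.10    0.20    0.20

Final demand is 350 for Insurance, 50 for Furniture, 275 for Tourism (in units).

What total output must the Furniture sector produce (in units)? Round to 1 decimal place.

I − A =
  [   0.65     0.00    -0.25]
  [  -0.40     0.95    -0.30]
  [  -0.10    -0.20     0.80]
Cofactors of I−A, C_ij = (−1)^(i+j)·(minor ij) (rows/columns in the sector order above):
  C_11 = (0.95)(0.80) − (-0.30)(-0.20) = 0.7000
  C_12 = −[(-0.40)(0.80) − (-0.30)(-0.10)] = 0.3500
  C_13 = (-0.40)(-0.20) − (0.95)(-0.10) = 0.1750
  C_21 = −[(0.00)(0.80) − (-0.25)(-0.20)] = 0.0500
  C_22 = (0.65)(0.80) − (-0.25)(-0.10) = 0.4950
  C_23 = −[(0.65)(-0.20) − (0.00)(-0.10)] = 0.1300
  C_31 = (0.00)(-0.30) − (-0.25)(0.95) = 0.2375
  C_32 = −[(0.65)(-0.30) − (-0.25)(-0.40)] = 0.2950
  C_33 = (0.65)(0.95) − (0.00)(-0.40) = 0.6175
det(I−A) = Σ_j (I−A)_1j·C_1j = (0.65)(0.7000) + (0.00)(0.3500) + (-0.25)(0.1750) = 0.41125
adj(I−A) = Cᵀ =
  [ 0.7000   0.0500   0.2375]
  [ 0.3500   0.4950   0.2950]
  [ 0.1750   0.1300   0.6175]
(I − A)⁻¹ = adj(I−A) / det(I−A) ≈
  [   1.7021     0.1216     0.5775]
  [   0.8511     1.2036     0.7173]
  [   0.4255     0.3161     1.5015]
x = (I − A)⁻¹ d = adj(I−A)·d / det(I−A), with det(I−A) = 0.41125:
  x_I = (0.7000·350 + 0.0500·50 + 0.2375·275) / 0.41125 = 312.8125 / 0.41125 ≈ 760.6
  x_F = (0.3500·350 + 0.4950·50 + 0.2950·275) / 0.41125 = 228.375 / 0.41125 ≈ 555.3
  x_T = (0.1750·350 + 0.1300·50 + 0.6175·275) / 0.41125 = 237.5625 / 0.41125 ≈ 577.7

x_F = 555.3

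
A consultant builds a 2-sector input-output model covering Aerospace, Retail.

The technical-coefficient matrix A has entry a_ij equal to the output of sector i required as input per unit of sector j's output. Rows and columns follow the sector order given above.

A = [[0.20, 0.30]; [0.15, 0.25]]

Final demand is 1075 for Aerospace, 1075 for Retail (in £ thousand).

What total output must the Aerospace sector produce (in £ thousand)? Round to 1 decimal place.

x_A = 2033.8

I − A =
  [   0.80    -0.30]
  [  -0.15     0.75]
det(I−A) = (0.80)(0.75) − (-0.30)(-0.15) = 0.5550
adj(I−A) = [[0.75, 0.30], [0.15, 0.80]]
(I − A)⁻¹ = adj(I−A) / det(I−A) ≈
  [   1.3514     0.5405]
  [   0.2703     1.4414]
x = (I − A)⁻¹ d = adj(I−A)·d / det(I−A), with det(I−A) = 0.5550:
  x_A = (0.75·1075 + 0.30·1075) / 0.5550 = 1128.75 / 0.5550 ≈ 2033.8
  x_R = (0.15·1075 + 0.80·1075) / 0.5550 = 1021.25 / 0.5550 ≈ 1840.1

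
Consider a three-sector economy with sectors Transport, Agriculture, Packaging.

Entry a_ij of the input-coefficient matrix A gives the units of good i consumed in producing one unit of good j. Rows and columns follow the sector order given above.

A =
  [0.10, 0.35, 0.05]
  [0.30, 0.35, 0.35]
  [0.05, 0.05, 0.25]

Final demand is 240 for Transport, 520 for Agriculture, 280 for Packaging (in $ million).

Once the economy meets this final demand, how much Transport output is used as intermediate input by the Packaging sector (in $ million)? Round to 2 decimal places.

I − A =
  [   0.90    -0.35    -0.05]
  [  -0.30     0.65    -0.35]
  [  -0.05    -0.05     0.75]
Cofactors of I−A, C_ij = (−1)^(i+j)·(minor ij) (rows/columns in the sector order above):
  C_11 = (0.65)(0.75) − (-0.35)(-0.05) = 0.4700
  C_12 = −[(-0.30)(0.75) − (-0.35)(-0.05)] = 0.2425
  C_13 = (-0.30)(-0.05) − (0.65)(-0.05) = 0.0475
  C_21 = −[(-0.35)(0.75) − (-0.05)(-0.05)] = 0.2650
  C_22 = (0.90)(0.75) − (-0.05)(-0.05) = 0.6725
  C_23 = −[(0.90)(-0.05) − (-0.35)(-0.05)] = 0.0625
  C_31 = (-0.35)(-0.35) − (-0.05)(0.65) = 0.1550
  C_32 = −[(0.90)(-0.35) − (-0.05)(-0.30)] = 0.3300
  C_33 = (0.90)(0.65) − (-0.35)(-0.30) = 0.4800
det(I−A) = Σ_j (I−A)_1j·C_1j = (0.90)(0.4700) + (-0.35)(0.2425) + (-0.05)(0.0475) = 0.33575
adj(I−A) = Cᵀ =
  [ 0.4700   0.2650   0.1550]
  [ 0.2425   0.6725   0.3300]
  [ 0.0475   0.0625   0.4800]
(I − A)⁻¹ = adj(I−A) / det(I−A) ≈
  [   1.3999     0.7893     0.4617]
  [   0.7223     2.0030     0.9829]
  [   0.1415     0.1862     1.4296]
First solve x = (I − A)⁻¹ d = adj(I−A)·d / det(I−A); in particular x_3 = (0.0475·240 + 0.0625·520 + 0.4800·280) / 0.33575 = 178.30 / 0.33575 ≈ 531.0499.
Intermediate flow from 1 to 3: z_13 = a_13 · x_3 = 0.05 × 178.30 / 0.33575 = 8.915 / 0.33575 ≈ 26.55.

z_13 = 26.55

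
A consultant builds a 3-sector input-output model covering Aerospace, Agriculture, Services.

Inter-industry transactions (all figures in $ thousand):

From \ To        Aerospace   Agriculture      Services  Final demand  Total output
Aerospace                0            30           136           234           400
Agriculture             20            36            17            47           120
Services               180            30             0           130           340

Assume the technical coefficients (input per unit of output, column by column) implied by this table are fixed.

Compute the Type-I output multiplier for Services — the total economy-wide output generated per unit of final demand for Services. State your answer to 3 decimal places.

Technical coefficients a_ij = z_ij / X_j:
  a_11 = 0/400 = 0.00, a_21 = 20/400 = 0.05, a_31 = 180/400 = 0.45
  a_12 = 30/120 = 0.25, a_22 = 36/120 = 0.30, a_32 = 30/120 = 0.25
  a_13 = 136/340 = 0.40, a_23 = 17/340 = 0.05, a_33 = 0/340 = 0.00
I − A =
  [   1.00    -0.25    -0.40]
  [  -0.05     0.70    -0.05]
  [  -0.45    -0.25     1.00]
Cofactors of I−A, C_ij = (−1)^(i+j)·(minor ij) (rows/columns in the sector order above):
  C_11 = (0.70)(1.00) − (-0.05)(-0.25) = 0.6875
  C_12 = −[(-0.05)(1.00) − (-0.05)(-0.45)] = 0.0725
  C_13 = (-0.05)(-0.25) − (0.70)(-0.45) = 0.3275
  C_21 = −[(-0.25)(1.00) − (-0.40)(-0.25)] = 0.3500
  C_22 = (1.00)(1.00) − (-0.40)(-0.45) = 0.8200
  C_23 = −[(1.00)(-0.25) − (-0.25)(-0.45)] = 0.3625
  C_31 = (-0.25)(-0.05) − (-0.40)(0.70) = 0.2925
  C_32 = −[(1.00)(-0.05) − (-0.40)(-0.05)] = 0.0700
  C_33 = (1.00)(0.70) − (-0.25)(-0.05) = 0.6875
det(I−A) = Σ_j (I−A)_1j·C_1j = (1.00)(0.6875) + (-0.25)(0.0725) + (-0.40)(0.3275) = 0.538375
adj(I−A) = Cᵀ =
  [ 0.6875   0.3500   0.2925]
  [ 0.0725   0.8200   0.0700]
  [ 0.3275   0.3625   0.6875]
(I − A)⁻¹ = adj(I−A) / det(I−A) ≈
  [   1.2770     0.6501     0.5433]
  [   0.1347     1.5231     0.1300]
  [   0.6083     0.6733     1.2770]
The output multiplier for sector j is the column-j sum of the Leontief inverse (I − A)⁻¹ = adj(I−A) / det(I−A).
Column 3 of adj(I−A): (0.2925, 0.0700, 0.6875); det(I−A) = 0.538375.
m_3 = (0.2925 + 0.0700 + 0.6875) / 0.538375 = 1.05 / 0.538375 ≈ 1.950.

m_3 = 1.950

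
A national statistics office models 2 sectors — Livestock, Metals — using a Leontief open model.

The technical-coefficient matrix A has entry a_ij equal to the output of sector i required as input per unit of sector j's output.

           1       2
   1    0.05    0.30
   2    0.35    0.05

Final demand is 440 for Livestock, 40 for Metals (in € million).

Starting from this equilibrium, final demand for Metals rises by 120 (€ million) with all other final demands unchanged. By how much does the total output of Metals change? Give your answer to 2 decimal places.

I − A =
  [   0.95    -0.30]
  [  -0.35     0.95]
det(I−A) = (0.95)(0.95) − (-0.30)(-0.35) = 0.7975
adj(I−A) = [[0.95, 0.30], [0.35, 0.95]]
(I − A)⁻¹ = adj(I−A) / det(I−A) ≈
  [   1.1912     0.3762]
  [   0.4389     1.1912]
Δx = (I − A)⁻¹ Δd with Δd having +120 in the Metals component and 0 elsewhere.
So Δx_2 = L_22 · (+120), where L_22 = adj(I−A)_22 / det(I−A) = 0.95 / 0.7975.
Δx_2 = 0.95 × (+120) / 0.7975 = 114.00 / 0.7975 ≈ 142.95.

Δx_2 = 142.95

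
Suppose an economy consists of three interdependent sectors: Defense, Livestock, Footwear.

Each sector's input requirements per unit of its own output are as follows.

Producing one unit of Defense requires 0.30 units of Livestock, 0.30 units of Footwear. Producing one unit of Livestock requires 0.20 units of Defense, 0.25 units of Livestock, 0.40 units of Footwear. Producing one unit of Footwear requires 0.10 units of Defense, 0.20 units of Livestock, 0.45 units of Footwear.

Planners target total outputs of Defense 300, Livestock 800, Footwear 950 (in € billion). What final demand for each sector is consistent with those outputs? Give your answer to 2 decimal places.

d_1 = 45.00, d_2 = 320.00, d_3 = 112.50

I − A =
  [   1.00    -0.20    -0.10]
  [  -0.30     0.75    -0.20]
  [  -0.30    -0.40     0.55]
d = (I − A) x:
  d_1 = (+1.00)·300 + (-0.20)·800 + (-0.10)·950 = 45.00
  d_2 = (-0.30)·300 + (+0.75)·800 + (-0.20)·950 = 320.00
  d_3 = (-0.30)·300 + (-0.40)·800 + (+0.55)·950 = 112.50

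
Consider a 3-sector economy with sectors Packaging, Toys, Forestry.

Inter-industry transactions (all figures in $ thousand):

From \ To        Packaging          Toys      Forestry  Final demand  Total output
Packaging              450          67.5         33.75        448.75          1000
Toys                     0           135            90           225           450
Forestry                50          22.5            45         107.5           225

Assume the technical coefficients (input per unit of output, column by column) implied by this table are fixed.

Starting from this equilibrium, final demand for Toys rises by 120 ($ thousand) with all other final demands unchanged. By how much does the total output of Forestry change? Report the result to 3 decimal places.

Δx_F = 14.545

Technical coefficients a_ij = z_ij / X_j:
  a_PP = 450/1000 = 0.45, a_TP = 0/1000 = 0.00, a_FP = 50/1000 = 0.05
  a_PT = 67.5/450 = 0.15, a_TT = 135/450 = 0.30, a_FT = 22.5/450 = 0.05
  a_PF = 33.75/225 = 0.15, a_TF = 90/225 = 0.40, a_FF = 45/225 = 0.20
I − A =
  [   0.55    -0.15    -0.15]
  [   0.00     0.70    -0.40]
  [  -0.05    -0.05     0.80]
Cofactors of I−A, C_ij = (−1)^(i+j)·(minor ij) (rows/columns in the sector order above):
  C_11 = (0.70)(0.80) − (-0.40)(-0.05) = 0.5400
  C_12 = −[(0.00)(0.80) − (-0.40)(-0.05)] = 0.0200
  C_13 = (0.00)(-0.05) − (0.70)(-0.05) = 0.0350
  C_21 = −[(-0.15)(0.80) − (-0.15)(-0.05)] = 0.1275
  C_22 = (0.55)(0.80) − (-0.15)(-0.05) = 0.4325
  C_23 = −[(0.55)(-0.05) − (-0.15)(-0.05)] = 0.0350
  C_31 = (-0.15)(-0.40) − (-0.15)(0.70) = 0.1650
  C_32 = −[(0.55)(-0.40) − (-0.15)(0.00)] = 0.2200
  C_33 = (0.55)(0.70) − (-0.15)(0.00) = 0.3850
det(I−A) = Σ_j (I−A)_1j·C_1j = (0.55)(0.5400) + (-0.15)(0.0200) + (-0.15)(0.0350) = 0.28875
adj(I−A) = Cᵀ =
  [ 0.5400   0.1275   0.1650]
  [ 0.0200   0.4325   0.2200]
  [ 0.0350   0.0350   0.3850]
(I − A)⁻¹ = adj(I−A) / det(I−A) ≈
  [   1.8701     0.4416     0.5714]
  [   0.0693     1.4978     0.7619]
  [   0.1212     0.1212     1.3333]
Δx = (I − A)⁻¹ Δd with Δd having +120 in the Toys component and 0 elsewhere.
So Δx_F = L_FT · (+120), where L_FT = adj(I−A)_FT / det(I−A) = 0.0350 / 0.28875.
Δx_F = 0.0350 × (+120) / 0.28875 = 4.20 / 0.28875 ≈ 14.545.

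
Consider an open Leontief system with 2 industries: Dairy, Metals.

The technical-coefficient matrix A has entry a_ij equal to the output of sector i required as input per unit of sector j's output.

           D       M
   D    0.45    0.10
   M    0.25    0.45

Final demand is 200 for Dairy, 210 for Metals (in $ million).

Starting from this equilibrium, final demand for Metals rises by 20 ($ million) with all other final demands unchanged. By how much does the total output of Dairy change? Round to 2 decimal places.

Δx_D = 7.21

I − A =
  [   0.55    -0.10]
  [  -0.25     0.55]
det(I−A) = (0.55)(0.55) − (-0.10)(-0.25) = 0.2775
adj(I−A) = [[0.55, 0.10], [0.25, 0.55]]
(I − A)⁻¹ = adj(I−A) / det(I−A) ≈
  [   1.9820     0.3604]
  [   0.9009     1.9820]
Δx = (I − A)⁻¹ Δd with Δd having +20 in the Metals component and 0 elsewhere.
So Δx_D = L_DM · (+20), where L_DM = adj(I−A)_DM / det(I−A) = 0.10 / 0.2775.
Δx_D = 0.10 × (+20) / 0.2775 = 2.00 / 0.2775 ≈ 7.21.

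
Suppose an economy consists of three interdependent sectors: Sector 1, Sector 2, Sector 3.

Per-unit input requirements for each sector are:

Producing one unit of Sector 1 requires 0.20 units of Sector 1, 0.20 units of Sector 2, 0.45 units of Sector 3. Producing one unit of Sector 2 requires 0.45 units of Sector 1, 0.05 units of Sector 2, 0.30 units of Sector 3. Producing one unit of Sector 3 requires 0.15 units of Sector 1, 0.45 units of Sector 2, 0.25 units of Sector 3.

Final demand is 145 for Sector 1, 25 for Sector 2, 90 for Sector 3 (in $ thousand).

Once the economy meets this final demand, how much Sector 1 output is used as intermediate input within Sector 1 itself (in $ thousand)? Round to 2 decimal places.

z_11 = 108.01

I − A =
  [   0.80    -0.45    -0.15]
  [  -0.20     0.95    -0.45]
  [  -0.45    -0.30     0.75]
Cofactors of I−A, C_ij = (−1)^(i+j)·(minor ij) (rows/columns in the sector order above):
  C_11 = (0.95)(0.75) − (-0.45)(-0.30) = 0.5775
  C_12 = −[(-0.20)(0.75) − (-0.45)(-0.45)] = 0.3525
  C_13 = (-0.20)(-0.30) − (0.95)(-0.45) = 0.4875
  C_21 = −[(-0.45)(0.75) − (-0.15)(-0.30)] = 0.3825
  C_22 = (0.80)(0.75) − (-0.15)(-0.45) = 0.5325
  C_23 = −[(0.80)(-0.30) − (-0.45)(-0.45)] = 0.4425
  C_31 = (-0.45)(-0.45) − (-0.15)(0.95) = 0.3450
  C_32 = −[(0.80)(-0.45) − (-0.15)(-0.20)] = 0.3900
  C_33 = (0.80)(0.95) − (-0.45)(-0.20) = 0.6700
det(I−A) = Σ_j (I−A)_1j·C_1j = (0.80)(0.5775) + (-0.45)(0.3525) + (-0.15)(0.4875) = 0.23025
adj(I−A) = Cᵀ =
  [ 0.5775   0.3825   0.3450]
  [ 0.3525   0.5325   0.3900]
  [ 0.4875   0.4425   0.6700]
(I − A)⁻¹ = adj(I−A) / det(I−A) ≈
  [   2.5081     1.6612     1.4984]
  [   1.5309     2.3127     1.6938]
  [   2.1173     1.9218     2.9099]
First solve x = (I − A)⁻¹ d = adj(I−A)·d / det(I−A); in particular x_1 = (0.5775·145 + 0.3825·25 + 0.3450·90) / 0.23025 = 124.35 / 0.23025 ≈ 540.0651.
Intermediate flow from 1 to 1: z_11 = a_11 · x_1 = 0.20 × 124.35 / 0.23025 = 24.87 / 0.23025 ≈ 108.01.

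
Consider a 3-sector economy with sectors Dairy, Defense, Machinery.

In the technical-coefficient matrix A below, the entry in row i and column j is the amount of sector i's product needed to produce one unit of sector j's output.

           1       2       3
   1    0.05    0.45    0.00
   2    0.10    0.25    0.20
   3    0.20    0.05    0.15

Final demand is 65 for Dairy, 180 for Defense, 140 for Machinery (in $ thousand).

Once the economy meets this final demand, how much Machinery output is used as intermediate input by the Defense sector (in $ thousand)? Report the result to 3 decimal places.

z_32 = 16.677

I − A =
  [   0.95    -0.45     0.00]
  [  -0.10     0.75    -0.20]
  [  -0.20    -0.05     0.85]
Cofactors of I−A, C_ij = (−1)^(i+j)·(minor ij) (rows/columns in the sector order above):
  C_11 = (0.75)(0.85) − (-0.20)(-0.05) = 0.6275
  C_12 = −[(-0.10)(0.85) − (-0.20)(-0.20)] = 0.1250
  C_13 = (-0.10)(-0.05) − (0.75)(-0.20) = 0.1550
  C_21 = −[(-0.45)(0.85) − (0.00)(-0.05)] = 0.3825
  C_22 = (0.95)(0.85) − (0.00)(-0.20) = 0.8075
  C_23 = −[(0.95)(-0.05) − (-0.45)(-0.20)] = 0.1375
  C_31 = (-0.45)(-0.20) − (0.00)(0.75) = 0.0900
  C_32 = −[(0.95)(-0.20) − (0.00)(-0.10)] = 0.1900
  C_33 = (0.95)(0.75) − (-0.45)(-0.10) = 0.6675
det(I−A) = Σ_j (I−A)_1j·C_1j = (0.95)(0.6275) + (-0.45)(0.1250) + (0.00)(0.1550) = 0.539875
adj(I−A) = Cᵀ =
  [ 0.6275   0.3825   0.0900]
  [ 0.1250   0.8075   0.1900]
  [ 0.1550   0.1375   0.6675]
(I − A)⁻¹ = adj(I−A) / det(I−A) ≈
  [   1.1623     0.7085     0.1667]
  [   0.2315     1.4957     0.3519]
  [   0.2871     0.2547     1.2364]
First solve x = (I − A)⁻¹ d = adj(I−A)·d / det(I−A); in particular x_2 = (0.1250·65 + 0.8075·180 + 0.1900·140) / 0.539875 = 180.075 / 0.539875 ≈ 333.54943.
Intermediate flow from 3 to 2: z_32 = a_32 · x_2 = 0.05 × 180.075 / 0.539875 = 9.00375 / 0.539875 ≈ 16.677.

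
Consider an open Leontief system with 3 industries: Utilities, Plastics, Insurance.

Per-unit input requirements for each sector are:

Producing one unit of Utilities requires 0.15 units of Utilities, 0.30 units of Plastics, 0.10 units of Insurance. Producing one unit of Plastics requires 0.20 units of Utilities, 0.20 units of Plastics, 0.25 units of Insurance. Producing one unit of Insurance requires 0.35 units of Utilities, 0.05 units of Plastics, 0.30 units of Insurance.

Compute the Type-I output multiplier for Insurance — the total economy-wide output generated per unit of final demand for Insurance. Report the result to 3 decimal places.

I − A =
  [   0.85    -0.20    -0.35]
  [  -0.30     0.80    -0.05]
  [  -0.10    -0.25     0.70]
Cofactors of I−A, C_ij = (−1)^(i+j)·(minor ij) (rows/columns in the sector order above):
  C_11 = (0.80)(0.70) − (-0.05)(-0.25) = 0.5475
  C_12 = −[(-0.30)(0.70) − (-0.05)(-0.10)] = 0.2150
  C_13 = (-0.30)(-0.25) − (0.80)(-0.10) = 0.1550
  C_21 = −[(-0.20)(0.70) − (-0.35)(-0.25)] = 0.2275
  C_22 = (0.85)(0.70) − (-0.35)(-0.10) = 0.5600
  C_23 = −[(0.85)(-0.25) − (-0.20)(-0.10)] = 0.2325
  C_31 = (-0.20)(-0.05) − (-0.35)(0.80) = 0.2900
  C_32 = −[(0.85)(-0.05) − (-0.35)(-0.30)] = 0.1475
  C_33 = (0.85)(0.80) − (-0.20)(-0.30) = 0.6200
det(I−A) = Σ_j (I−A)_1j·C_1j = (0.85)(0.5475) + (-0.20)(0.2150) + (-0.35)(0.1550) = 0.368125
adj(I−A) = Cᵀ =
  [ 0.5475   0.2275   0.2900]
  [ 0.2150   0.5600   0.1475]
  [ 0.1550   0.2325   0.6200]
(I − A)⁻¹ = adj(I−A) / det(I−A) ≈
  [   1.4873     0.6180     0.7878]
  [   0.5840     1.5212     0.4007]
  [   0.4211     0.6316     1.6842]
The output multiplier for sector j is the column-j sum of the Leontief inverse (I − A)⁻¹ = adj(I−A) / det(I−A).
Column I of adj(I−A): (0.2900, 0.1475, 0.6200); det(I−A) = 0.368125.
m_I = (0.2900 + 0.1475 + 0.6200) / 0.368125 = 1.0575 / 0.368125 ≈ 2.873.

m_I = 2.873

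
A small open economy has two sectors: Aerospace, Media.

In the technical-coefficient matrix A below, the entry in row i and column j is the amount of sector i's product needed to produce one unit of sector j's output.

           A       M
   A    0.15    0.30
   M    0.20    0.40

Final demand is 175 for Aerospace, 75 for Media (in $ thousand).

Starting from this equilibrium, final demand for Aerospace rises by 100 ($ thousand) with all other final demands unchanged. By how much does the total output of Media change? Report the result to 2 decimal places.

Δx_M = 44.44

I − A =
  [   0.85    -0.30]
  [  -0.20     0.60]
det(I−A) = (0.85)(0.60) − (-0.30)(-0.20) = 0.4500
adj(I−A) = [[0.60, 0.30], [0.20, 0.85]]
(I − A)⁻¹ = adj(I−A) / det(I−A) ≈
  [   1.3333     0.6667]
  [   0.4444     1.8889]
Δx = (I − A)⁻¹ Δd with Δd having +100 in the Aerospace component and 0 elsewhere.
So Δx_M = L_MA · (+100), where L_MA = adj(I−A)_MA / det(I−A) = 0.20 / 0.4500.
Δx_M = 0.20 × (+100) / 0.4500 = 20.00 / 0.4500 ≈ 44.44.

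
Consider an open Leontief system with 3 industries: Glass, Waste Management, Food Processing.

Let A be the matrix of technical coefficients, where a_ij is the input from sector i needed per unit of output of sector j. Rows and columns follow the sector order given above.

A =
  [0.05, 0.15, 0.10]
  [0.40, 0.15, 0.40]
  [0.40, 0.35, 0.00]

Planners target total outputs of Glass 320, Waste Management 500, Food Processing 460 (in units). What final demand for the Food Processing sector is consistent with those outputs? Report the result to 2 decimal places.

d_3 = 157.00

I − A =
  [   0.95    -0.15    -0.10]
  [  -0.40     0.85    -0.40]
  [  -0.40    -0.35     1.00]
d = (I − A) x:
  d_1 = (+0.95)·320 + (-0.15)·500 + (-0.10)·460 = 183.00
  d_2 = (-0.40)·320 + (+0.85)·500 + (-0.40)·460 = 113.00
  d_3 = (-0.40)·320 + (-0.35)·500 + (+1.00)·460 = 157.00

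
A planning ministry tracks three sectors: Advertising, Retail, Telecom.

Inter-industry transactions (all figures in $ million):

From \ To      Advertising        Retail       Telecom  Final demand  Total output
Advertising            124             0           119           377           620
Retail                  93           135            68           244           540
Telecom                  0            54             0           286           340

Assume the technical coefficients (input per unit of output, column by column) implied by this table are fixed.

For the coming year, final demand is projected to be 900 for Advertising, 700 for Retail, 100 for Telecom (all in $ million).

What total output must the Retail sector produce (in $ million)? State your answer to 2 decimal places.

x_2 = 1237.58

Technical coefficients a_ij = z_ij / X_j:
  a_11 = 124/620 = 0.20, a_21 = 93/620 = 0.15, a_31 = 0/620 = 0.00
  a_12 = 0/540 = 0.00, a_22 = 135/540 = 0.25, a_32 = 54/540 = 0.10
  a_13 = 119/340 = 0.35, a_23 = 68/340 = 0.20, a_33 = 0/340 = 0.00
I − A =
  [   0.80     0.00    -0.35]
  [  -0.15     0.75    -0.20]
  [   0.00    -0.10     1.00]
Cofactors of I−A, C_ij = (−1)^(i+j)·(minor ij) (rows/columns in the sector order above):
  C_11 = (0.75)(1.00) − (-0.20)(-0.10) = 0.7300
  C_12 = −[(-0.15)(1.00) − (-0.20)(0.00)] = 0.1500
  C_13 = (-0.15)(-0.10) − (0.75)(0.00) = 0.0150
  C_21 = −[(0.00)(1.00) − (-0.35)(-0.10)] = 0.0350
  C_22 = (0.80)(1.00) − (-0.35)(0.00) = 0.8000
  C_23 = −[(0.80)(-0.10) − (0.00)(0.00)] = 0.0800
  C_31 = (0.00)(-0.20) − (-0.35)(0.75) = 0.2625
  C_32 = −[(0.80)(-0.20) − (-0.35)(-0.15)] = 0.2125
  C_33 = (0.80)(0.75) − (0.00)(-0.15) = 0.6000
det(I−A) = Σ_j (I−A)_1j·C_1j = (0.80)(0.7300) + (0.00)(0.1500) + (-0.35)(0.0150) = 0.57875
adj(I−A) = Cᵀ =
  [ 0.7300   0.0350   0.2625]
  [ 0.1500   0.8000   0.2125]
  [ 0.0150   0.0800   0.6000]
(I − A)⁻¹ = adj(I−A) / det(I−A) ≈
  [   1.2613     0.0605     0.4536]
  [   0.2592     1.3823     0.3672]
  [   0.0259     0.1382     1.0367]
x = (I − A)⁻¹ d = adj(I−A)·d / det(I−A), with det(I−A) = 0.57875:
  x_1 = (0.7300·900 + 0.0350·700 + 0.2625·100) / 0.57875 = 707.75 / 0.57875 ≈ 1222.89
  x_2 = (0.1500·900 + 0.8000·700 + 0.2125·100) / 0.57875 = 716.25 / 0.57875 ≈ 1237.58
  x_3 = (0.0150·900 + 0.0800·700 + 0.6000·100) / 0.57875 = 129.50 / 0.57875 ≈ 223.76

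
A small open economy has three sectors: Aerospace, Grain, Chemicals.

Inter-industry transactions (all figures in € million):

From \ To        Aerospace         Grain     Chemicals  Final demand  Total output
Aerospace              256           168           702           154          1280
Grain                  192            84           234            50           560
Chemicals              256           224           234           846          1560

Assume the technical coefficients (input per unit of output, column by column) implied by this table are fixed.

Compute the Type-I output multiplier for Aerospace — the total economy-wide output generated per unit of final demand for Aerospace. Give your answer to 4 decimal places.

Technical coefficients a_ij = z_ij / X_j:
  a_11 = 256/1280 = 0.20, a_21 = 192/1280 = 0.15, a_31 = 256/1280 = 0.20
  a_12 = 168/560 = 0.30, a_22 = 84/560 = 0.15, a_32 = 224/560 = 0.40
  a_13 = 702/1560 = 0.45, a_23 = 234/1560 = 0.15, a_33 = 234/1560 = 0.15
I − A =
  [   0.80    -0.30    -0.45]
  [  -0.15     0.85    -0.15]
  [  -0.20    -0.40     0.85]
Cofactors of I−A, C_ij = (−1)^(i+j)·(minor ij) (rows/columns in the sector order above):
  C_11 = (0.85)(0.85) − (-0.15)(-0.40) = 0.6625
  C_12 = −[(-0.15)(0.85) − (-0.15)(-0.20)] = 0.1575
  C_13 = (-0.15)(-0.40) − (0.85)(-0.20) = 0.2300
  C_21 = −[(-0.30)(0.85) − (-0.45)(-0.40)] = 0.4350
  C_22 = (0.80)(0.85) − (-0.45)(-0.20) = 0.5900
  C_23 = −[(0.80)(-0.40) − (-0.30)(-0.20)] = 0.3800
  C_31 = (-0.30)(-0.15) − (-0.45)(0.85) = 0.4275
  C_32 = −[(0.80)(-0.15) − (-0.45)(-0.15)] = 0.1875
  C_33 = (0.80)(0.85) − (-0.30)(-0.15) = 0.6350
det(I−A) = Σ_j (I−A)_1j·C_1j = (0.80)(0.6625) + (-0.30)(0.1575) + (-0.45)(0.2300) = 0.37925
adj(I−A) = Cᵀ =
  [ 0.6625   0.4350   0.4275]
  [ 0.1575   0.5900   0.1875]
  [ 0.2300   0.3800   0.6350]
(I − A)⁻¹ = adj(I−A) / det(I−A) ≈
  [   1.74687     1.14700     1.12722]
  [   0.41529     1.55570     0.49440]
  [   0.60646     1.00198     1.67436]
The output multiplier for sector j is the column-j sum of the Leontief inverse (I − A)⁻¹ = adj(I−A) / det(I−A).
Column 1 of adj(I−A): (0.6625, 0.1575, 0.2300); det(I−A) = 0.37925.
m_1 = (0.6625 + 0.1575 + 0.2300) / 0.37925 = 1.05 / 0.37925 ≈ 2.7686.

m_1 = 2.7686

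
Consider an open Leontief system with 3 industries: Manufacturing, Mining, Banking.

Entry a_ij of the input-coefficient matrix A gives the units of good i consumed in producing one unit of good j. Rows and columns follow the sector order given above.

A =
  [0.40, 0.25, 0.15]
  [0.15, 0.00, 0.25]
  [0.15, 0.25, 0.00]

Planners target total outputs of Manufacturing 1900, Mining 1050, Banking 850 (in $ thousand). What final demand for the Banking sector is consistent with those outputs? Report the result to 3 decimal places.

I − A =
  [   0.60    -0.25    -0.15]
  [  -0.15     1.00    -0.25]
  [  -0.15    -0.25     1.00]
d = (I − A) x:
  d_1 = (+0.60)·1900 + (-0.25)·1050 + (-0.15)·850 = 750.000
  d_2 = (-0.15)·1900 + (+1.00)·1050 + (-0.25)·850 = 552.500
  d_3 = (-0.15)·1900 + (-0.25)·1050 + (+1.00)·850 = 302.500

d_3 = 302.500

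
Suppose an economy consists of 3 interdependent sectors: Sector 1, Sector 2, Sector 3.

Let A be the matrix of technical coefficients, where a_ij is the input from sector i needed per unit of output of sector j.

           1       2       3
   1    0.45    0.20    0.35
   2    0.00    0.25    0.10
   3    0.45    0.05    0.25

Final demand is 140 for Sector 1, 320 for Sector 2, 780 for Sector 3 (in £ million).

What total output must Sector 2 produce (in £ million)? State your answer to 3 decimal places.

x_2 = 728.691

I − A =
  [   0.55    -0.20    -0.35]
  [   0.00     0.75    -0.10]
  [  -0.45    -0.05     0.75]
Cofactors of I−A, C_ij = (−1)^(i+j)·(minor ij) (rows/columns in the sector order above):
  C_11 = (0.75)(0.75) − (-0.10)(-0.05) = 0.5575
  C_12 = −[(0.00)(0.75) − (-0.10)(-0.45)] = 0.0450
  C_13 = (0.00)(-0.05) − (0.75)(-0.45) = 0.3375
  C_21 = −[(-0.20)(0.75) − (-0.35)(-0.05)] = 0.1675
  C_22 = (0.55)(0.75) − (-0.35)(-0.45) = 0.2550
  C_23 = −[(0.55)(-0.05) − (-0.20)(-0.45)] = 0.1175
  C_31 = (-0.20)(-0.10) − (-0.35)(0.75) = 0.2825
  C_32 = −[(0.55)(-0.10) − (-0.35)(0.00)] = 0.0550
  C_33 = (0.55)(0.75) − (-0.20)(0.00) = 0.4125
det(I−A) = Σ_j (I−A)_1j·C_1j = (0.55)(0.5575) + (-0.20)(0.0450) + (-0.35)(0.3375) = 0.1795
adj(I−A) = Cᵀ =
  [ 0.5575   0.1675   0.2825]
  [ 0.0450   0.2550   0.0550]
  [ 0.3375   0.1175   0.4125]
(I − A)⁻¹ = adj(I−A) / det(I−A) ≈
  [   3.1058     0.9331     1.5738]
  [   0.2507     1.4206     0.3064]
  [   1.8802     0.6546     2.2981]
x = (I − A)⁻¹ d = adj(I−A)·d / det(I−A), with det(I−A) = 0.1795:
  x_1 = (0.5575·140 + 0.1675·320 + 0.2825·780) / 0.1795 = 352.00 / 0.1795 ≈ 1961.003
  x_2 = (0.0450·140 + 0.2550·320 + 0.0550·780) / 0.1795 = 130.80 / 0.1795 ≈ 728.691
  x_3 = (0.3375·140 + 0.1175·320 + 0.4125·780) / 0.1795 = 406.60 / 0.1795 ≈ 2265.181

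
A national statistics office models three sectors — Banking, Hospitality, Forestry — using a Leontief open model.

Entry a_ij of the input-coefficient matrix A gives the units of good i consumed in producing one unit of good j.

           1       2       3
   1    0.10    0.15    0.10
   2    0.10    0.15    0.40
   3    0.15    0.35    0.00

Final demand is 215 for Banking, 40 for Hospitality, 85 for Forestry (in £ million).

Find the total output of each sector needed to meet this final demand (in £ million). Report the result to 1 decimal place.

x_1 = 287.9, x_2 = 169.1, x_3 = 187.4

I − A =
  [   0.90    -0.15    -0.10]
  [  -0.10     0.85    -0.40]
  [  -0.15    -0.35     1.00]
Cofactors of I−A, C_ij = (−1)^(i+j)·(minor ij) (rows/columns in the sector order above):
  C_11 = (0.85)(1.00) − (-0.40)(-0.35) = 0.7100
  C_12 = −[(-0.10)(1.00) − (-0.40)(-0.15)] = 0.1600
  C_13 = (-0.10)(-0.35) − (0.85)(-0.15) = 0.1625
  C_21 = −[(-0.15)(1.00) − (-0.10)(-0.35)] = 0.1850
  C_22 = (0.90)(1.00) − (-0.10)(-0.15) = 0.8850
  C_23 = −[(0.90)(-0.35) − (-0.15)(-0.15)] = 0.3375
  C_31 = (-0.15)(-0.40) − (-0.10)(0.85) = 0.1450
  C_32 = −[(0.90)(-0.40) − (-0.10)(-0.10)] = 0.3700
  C_33 = (0.90)(0.85) − (-0.15)(-0.10) = 0.7500
det(I−A) = Σ_j (I−A)_1j·C_1j = (0.90)(0.7100) + (-0.15)(0.1600) + (-0.10)(0.1625) = 0.59875
adj(I−A) = Cᵀ =
  [ 0.7100   0.1850   0.1450]
  [ 0.1600   0.8850   0.3700]
  [ 0.1625   0.3375   0.7500]
(I − A)⁻¹ = adj(I−A) / det(I−A) ≈
  [   1.1858     0.3090     0.2422]
  [   0.2672     1.4781     0.6180]
  [   0.2714     0.5637     1.2526]
x = (I − A)⁻¹ d = adj(I−A)·d / det(I−A), with det(I−A) = 0.59875:
  x_1 = (0.7100·215 + 0.1850·40 + 0.1450·85) / 0.59875 = 172.375 / 0.59875 ≈ 287.9
  x_2 = (0.1600·215 + 0.8850·40 + 0.3700·85) / 0.59875 = 101.25 / 0.59875 ≈ 169.1
  x_3 = (0.1625·215 + 0.3375·40 + 0.7500·85) / 0.59875 = 112.1875 / 0.59875 ≈ 187.4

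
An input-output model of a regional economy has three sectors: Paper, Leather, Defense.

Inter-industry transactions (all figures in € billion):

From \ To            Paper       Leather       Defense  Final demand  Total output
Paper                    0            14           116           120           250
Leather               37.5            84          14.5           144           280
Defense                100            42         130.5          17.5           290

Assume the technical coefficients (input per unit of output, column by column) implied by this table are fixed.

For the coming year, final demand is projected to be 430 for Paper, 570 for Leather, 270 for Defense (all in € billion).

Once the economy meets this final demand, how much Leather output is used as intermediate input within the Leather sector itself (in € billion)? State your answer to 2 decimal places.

Technical coefficients a_ij = z_ij / X_j:
  a_11 = 0/250 = 0.00, a_21 = 37.5/250 = 0.15, a_31 = 100/250 = 0.40
  a_12 = 14/280 = 0.05, a_22 = 84/280 = 0.30, a_32 = 42/280 = 0.15
  a_13 = 116/290 = 0.40, a_23 = 14.5/290 = 0.05, a_33 = 130.5/290 = 0.45
I − A =
  [   1.00    -0.05    -0.40]
  [  -0.15     0.70    -0.05]
  [  -0.40    -0.15     0.55]
Cofactors of I−A, C_ij = (−1)^(i+j)·(minor ij) (rows/columns in the sector order above):
  C_11 = (0.70)(0.55) − (-0.05)(-0.15) = 0.3775
  C_12 = −[(-0.15)(0.55) − (-0.05)(-0.40)] = 0.1025
  C_13 = (-0.15)(-0.15) − (0.70)(-0.40) = 0.3025
  C_21 = −[(-0.05)(0.55) − (-0.40)(-0.15)] = 0.0875
  C_22 = (1.00)(0.55) − (-0.40)(-0.40) = 0.3900
  C_23 = −[(1.00)(-0.15) − (-0.05)(-0.40)] = 0.1700
  C_31 = (-0.05)(-0.05) − (-0.40)(0.70) = 0.2825
  C_32 = −[(1.00)(-0.05) − (-0.40)(-0.15)] = 0.1100
  C_33 = (1.00)(0.70) − (-0.05)(-0.15) = 0.6925
det(I−A) = Σ_j (I−A)_1j·C_1j = (1.00)(0.3775) + (-0.05)(0.1025) + (-0.40)(0.3025) = 0.251375
adj(I−A) = Cᵀ =
  [ 0.3775   0.0875   0.2825]
  [ 0.1025   0.3900   0.1100]
  [ 0.3025   0.1700   0.6925]
(I − A)⁻¹ = adj(I−A) / det(I−A) ≈
  [   1.5017     0.3481     1.1238]
  [   0.4078     1.5515     0.4376]
  [   1.2034     0.6763     2.7548]
First solve x = (I − A)⁻¹ d = adj(I−A)·d / det(I−A); in particular x_2 = (0.1025·430 + 0.3900·570 + 0.1100·270) / 0.251375 = 296.075 / 0.251375 ≈ 1177.8220.
Intermediate flow from 2 to 2: z_22 = a_22 · x_2 = 0.30 × 296.075 / 0.251375 = 88.8225 / 0.251375 ≈ 353.35.

z_22 = 353.35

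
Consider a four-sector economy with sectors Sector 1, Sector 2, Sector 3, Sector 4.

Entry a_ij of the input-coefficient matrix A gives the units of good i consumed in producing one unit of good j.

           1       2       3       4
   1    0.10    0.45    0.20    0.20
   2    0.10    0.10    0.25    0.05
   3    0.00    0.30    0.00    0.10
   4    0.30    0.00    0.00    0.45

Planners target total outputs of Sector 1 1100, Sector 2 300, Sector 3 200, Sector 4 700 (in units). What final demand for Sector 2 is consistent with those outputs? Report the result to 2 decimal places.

I − A =
  [   0.90    -0.45    -0.20    -0.20]
  [  -0.10     0.90    -0.25    -0.05]
  [   0.00    -0.30     1.00    -0.10]
  [  -0.30     0.00     0.00     0.55]
d = (I − A) x:
  d_1 = (+0.90)·1100 + (-0.45)·300 + (-0.20)·200 + (-0.20)·700 = 675.00
  d_2 = (-0.10)·1100 + (+0.90)·300 + (-0.25)·200 + (-0.05)·700 = 75.00
  d_3 = (+0.00)·1100 + (-0.30)·300 + (+1.00)·200 + (-0.10)·700 = 40.00
  d_4 = (-0.30)·1100 + (+0.00)·300 + (+0.00)·200 + (+0.55)·700 = 55.00

d_2 = 75.00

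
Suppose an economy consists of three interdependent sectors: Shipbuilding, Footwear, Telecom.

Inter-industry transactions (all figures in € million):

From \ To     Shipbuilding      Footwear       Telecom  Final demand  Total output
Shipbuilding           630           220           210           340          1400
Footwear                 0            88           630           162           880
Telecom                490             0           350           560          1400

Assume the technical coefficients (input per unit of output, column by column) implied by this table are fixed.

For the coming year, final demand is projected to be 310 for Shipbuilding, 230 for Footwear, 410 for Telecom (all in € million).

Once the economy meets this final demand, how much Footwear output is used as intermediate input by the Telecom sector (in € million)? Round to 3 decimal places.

Technical coefficients a_ij = z_ij / X_j:
  a_11 = 630/1400 = 0.45, a_21 = 0/1400 = 0.00, a_31 = 490/1400 = 0.35
  a_12 = 220/880 = 0.25, a_22 = 88/880 = 0.10, a_32 = 0/880 = 0.00
  a_13 = 210/1400 = 0.15, a_23 = 630/1400 = 0.45, a_33 = 350/1400 = 0.25
I − A =
  [   0.55    -0.25    -0.15]
  [   0.00     0.90    -0.45]
  [  -0.35     0.00     0.75]
Cofactors of I−A, C_ij = (−1)^(i+j)·(minor ij) (rows/columns in the sector order above):
  C_11 = (0.90)(0.75) − (-0.45)(0.00) = 0.6750
  C_12 = −[(0.00)(0.75) − (-0.45)(-0.35)] = 0.1575
  C_13 = (0.00)(0.00) − (0.90)(-0.35) = 0.3150
  C_21 = −[(-0.25)(0.75) − (-0.15)(0.00)] = 0.1875
  C_22 = (0.55)(0.75) − (-0.15)(-0.35) = 0.3600
  C_23 = −[(0.55)(0.00) − (-0.25)(-0.35)] = 0.0875
  C_31 = (-0.25)(-0.45) − (-0.15)(0.90) = 0.2475
  C_32 = −[(0.55)(-0.45) − (-0.15)(0.00)] = 0.2475
  C_33 = (0.55)(0.90) − (-0.25)(0.00) = 0.4950
det(I−A) = Σ_j (I−A)_1j·C_1j = (0.55)(0.6750) + (-0.25)(0.1575) + (-0.15)(0.3150) = 0.284625
adj(I−A) = Cᵀ =
  [ 0.6750   0.1875   0.2475]
  [ 0.1575   0.3600   0.2475]
  [ 0.3150   0.0875   0.4950]
(I − A)⁻¹ = adj(I−A) / det(I−A) ≈
  [   2.3715     0.6588     0.8696]
  [   0.5534     1.2648     0.8696]
  [   1.1067     0.3074     1.7391]
First solve x = (I − A)⁻¹ d = adj(I−A)·d / det(I−A); in particular x_3 = (0.3150·310 + 0.0875·230 + 0.4950·410) / 0.284625 = 320.725 / 0.284625 ≈ 1126.83355.
Intermediate flow from 2 to 3: z_23 = a_23 · x_3 = 0.45 × 320.725 / 0.284625 = 144.32625 / 0.284625 ≈ 507.075.

z_23 = 507.075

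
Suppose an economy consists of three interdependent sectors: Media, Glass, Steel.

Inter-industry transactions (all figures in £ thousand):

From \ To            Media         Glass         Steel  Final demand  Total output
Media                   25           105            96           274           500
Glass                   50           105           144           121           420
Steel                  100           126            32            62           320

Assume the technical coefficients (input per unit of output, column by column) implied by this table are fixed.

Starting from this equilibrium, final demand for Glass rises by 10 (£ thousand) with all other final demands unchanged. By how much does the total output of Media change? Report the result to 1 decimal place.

Δx_M = 7.6

Technical coefficients a_ij = z_ij / X_j:
  a_MM = 25/500 = 0.05, a_GM = 50/500 = 0.10, a_SM = 100/500 = 0.20
  a_MG = 105/420 = 0.25, a_GG = 105/420 = 0.25, a_SG = 126/420 = 0.30
  a_MS = 96/320 = 0.30, a_GS = 144/320 = 0.45, a_SS = 32/320 = 0.10
I − A =
  [   0.95    -0.25    -0.30]
  [  -0.10     0.75    -0.45]
  [  -0.20    -0.30     0.90]
Cofactors of I−A, C_ij = (−1)^(i+j)·(minor ij) (rows/columns in the sector order above):
  C_11 = (0.75)(0.90) − (-0.45)(-0.30) = 0.5400
  C_12 = −[(-0.10)(0.90) − (-0.45)(-0.20)] = 0.1800
  C_13 = (-0.10)(-0.30) − (0.75)(-0.20) = 0.1800
  C_21 = −[(-0.25)(0.90) − (-0.30)(-0.30)] = 0.3150
  C_22 = (0.95)(0.90) − (-0.30)(-0.20) = 0.7950
  C_23 = −[(0.95)(-0.30) − (-0.25)(-0.20)] = 0.3350
  C_31 = (-0.25)(-0.45) − (-0.30)(0.75) = 0.3375
  C_32 = −[(0.95)(-0.45) − (-0.30)(-0.10)] = 0.4575
  C_33 = (0.95)(0.75) − (-0.25)(-0.10) = 0.6875
det(I−A) = Σ_j (I−A)_1j·C_1j = (0.95)(0.5400) + (-0.25)(0.1800) + (-0.30)(0.1800) = 0.4140
adj(I−A) = Cᵀ =
  [ 0.5400   0.3150   0.3375]
  [ 0.1800   0.7950   0.4575]
  [ 0.1800   0.3350   0.6875]
(I − A)⁻¹ = adj(I−A) / det(I−A) ≈
  [   1.3043     0.7609     0.8152]
  [   0.4348     1.9203     1.1051]
  [   0.4348     0.8092     1.6606]
Δx = (I − A)⁻¹ Δd with Δd having +10 in the Glass component and 0 elsewhere.
So Δx_M = L_MG · (+10), where L_MG = adj(I−A)_MG / det(I−A) = 0.3150 / 0.4140.
Δx_M = 0.3150 × (+10) / 0.4140 = 3.15 / 0.4140 ≈ 7.6.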